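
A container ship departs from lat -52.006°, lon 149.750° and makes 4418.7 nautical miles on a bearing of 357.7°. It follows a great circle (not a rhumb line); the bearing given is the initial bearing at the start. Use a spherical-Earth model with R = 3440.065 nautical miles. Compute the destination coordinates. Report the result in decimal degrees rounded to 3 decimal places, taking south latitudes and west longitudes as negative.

latitude 21.560°, longitude 147.378°

δ = 4418.7/3440.065 = 1.284482 rad (73.5954°).
Converting: φ₁ = -0.907676 rad, θ = 6.243043 rad.
Applying the spherical law of cosines for sides, sin φ₂ = sin φ₁ cos δ + cos φ₁ sin δ cos θ = 0.367476, so φ₂ = 21.560°.
Δλ = atan2( sin θ sin δ cos φ₁ , cos δ − sin φ₁ sin φ₂ ) = atan2(-0.023699, 0.572018) = -0.041406 rad = -2.372°.
λ₂ = 149.750° + -2.372° = 147.378°.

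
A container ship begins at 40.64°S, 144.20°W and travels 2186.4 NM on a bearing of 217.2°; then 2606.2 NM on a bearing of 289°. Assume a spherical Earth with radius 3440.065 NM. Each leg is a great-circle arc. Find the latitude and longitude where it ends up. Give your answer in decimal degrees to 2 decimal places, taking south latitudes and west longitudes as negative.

Apply the spherical direct solution leg by leg, carrying full precision between legs.
Leg 1: from (-40.64°, -144.20°), δ = 2186.4/3440.065 = 0.635569 rad, θ = 217.2° → φ = -62.00°, λ = 165.94°.
Leg 2: from (-62.00°, 165.94°), δ = 2606.2/3440.065 = 0.757602 rad, θ = 289° → φ = -32.44°, λ = 115.60°.

latitude -32.44°, longitude 115.60°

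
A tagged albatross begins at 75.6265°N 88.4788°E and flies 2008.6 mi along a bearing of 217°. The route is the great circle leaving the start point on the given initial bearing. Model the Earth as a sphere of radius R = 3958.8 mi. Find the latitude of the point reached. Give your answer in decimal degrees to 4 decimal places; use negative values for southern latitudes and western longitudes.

latitude 48.6194°

δ = 2008.6/3958.8 = 0.507376 rad (29.0705°).
With φ₁ = 75.6265° = 1.319931 rad and θ = 217° = 3.787364 rad:
Applying the spherical law of cosines for sides, sin φ₂ = sin φ₁ cos δ + cos φ₁ sin δ cos θ = 0.750335, so φ₂ = 48.6194°.
Δλ = atan2( sin θ sin δ cos φ₁ , cos δ − sin φ₁ sin φ₂ ) = atan2(-0.072589, 0.147175) = -0.458207 rad = -26.2534°.
λ₂ = 88.4788° + -26.2534° = 62.2254°.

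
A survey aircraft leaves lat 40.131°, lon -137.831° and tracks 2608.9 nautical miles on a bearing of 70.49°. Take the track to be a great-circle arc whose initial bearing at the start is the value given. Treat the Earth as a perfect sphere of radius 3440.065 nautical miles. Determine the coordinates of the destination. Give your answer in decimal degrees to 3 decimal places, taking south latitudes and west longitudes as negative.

δ = 2608.9/3440.065 = 0.758387 rad (43.4524°).
With φ₁ = 40.131° = 0.700418 rad and θ = 70.49° = 1.230283 rad:
Destination latitude: φ₂ = arcsin( sin φ₁ cos δ + cos φ₁ sin δ cos θ ) = arcsin(0.643514) = 40.054°.
Then Δλ = atan2(0.495644, 0.311178) = 1.010168 rad, from sin θ sin δ cos φ₁ over cos δ − sin φ₁ sin φ₂.
λ₂ = -137.831° + 57.878° = -79.953°.

latitude 40.054°, longitude -79.953°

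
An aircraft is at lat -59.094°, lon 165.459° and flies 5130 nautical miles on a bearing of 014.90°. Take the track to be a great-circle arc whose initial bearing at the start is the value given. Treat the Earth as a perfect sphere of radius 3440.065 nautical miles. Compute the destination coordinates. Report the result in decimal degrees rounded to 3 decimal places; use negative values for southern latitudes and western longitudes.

The arc subtends δ = 5130/3440.065 = 1.491251 rad at the centre.
Converting: φ₁ = -1.031385 rad, θ = 0.260054 rad.
Destination latitude: φ₂ = arcsin( sin φ₁ cos δ + cos φ₁ sin δ cos θ ) = arcsin(0.426612) = 25.253°.
For the longitude increment, Δλ = atan2( sin θ sin δ cos φ₁, cos δ − sin φ₁ sin φ₂ ) = atan2(0.131654, 0.445500) = 16.463°.
λ₂ = 165.459° + 16.463° = 181.922°, normalized to (−180°, 180°] → -178.078°.

latitude 25.253°, longitude -178.078°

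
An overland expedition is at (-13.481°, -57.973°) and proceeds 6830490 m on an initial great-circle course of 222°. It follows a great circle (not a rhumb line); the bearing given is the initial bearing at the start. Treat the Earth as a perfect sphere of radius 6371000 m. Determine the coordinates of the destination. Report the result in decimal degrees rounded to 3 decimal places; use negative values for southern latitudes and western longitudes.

Angular distance δ = d/R = 6830490 / 6371000 = 1.072122 rad.
With φ₁ = -13.481° = -0.235288 rad and θ = 222° = 3.874631 rad:
sin φ₂ = sin φ₁ cos δ + cos φ₁ sin δ cos θ = (-0.233123)(0.478262) + (0.972447)(0.878217)(-0.743145) = -0.746154
φ₂ = asin(-0.746154) = -0.842267 rad = -48.258°.
Δλ = atan2( sin θ sin δ cos φ₁ , cos δ − sin φ₁ sin φ₂ ) = atan2(-0.571451, 0.304316) = -1.081463 rad = -61.963°.
λ₂ = λ₁ + Δλ = -119.936°.

latitude -48.258°, longitude -119.936°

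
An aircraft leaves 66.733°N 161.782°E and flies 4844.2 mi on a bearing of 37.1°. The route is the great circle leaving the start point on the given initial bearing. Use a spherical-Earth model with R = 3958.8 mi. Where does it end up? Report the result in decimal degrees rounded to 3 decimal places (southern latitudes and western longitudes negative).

latitude 37.503°, longitude -63.862°

Angular distance δ = d/R = 4844.2 / 3958.8 = 1.223654 rad.
Converting: φ₁ = 1.164711 rad, θ = 0.647517 rad.
Destination latitude: φ₂ = arcsin( sin φ₁ cos δ + cos φ₁ sin δ cos θ ) = arcsin(0.608809) = 37.503°.
Δλ = atan2( sin θ sin δ cos φ₁ , cos δ − sin φ₁ sin φ₂ ) = atan2(0.224064, -0.219085) = 2.344961 rad = 134.356°.
λ₂ = 161.782° + 134.356° = 296.138°, normalized to (−180°, 180°] → -63.862°.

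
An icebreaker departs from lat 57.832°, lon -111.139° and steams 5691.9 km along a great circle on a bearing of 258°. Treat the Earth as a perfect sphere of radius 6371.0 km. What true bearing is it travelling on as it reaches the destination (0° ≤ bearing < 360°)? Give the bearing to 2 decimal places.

final bearing 215.54°

Central angle δ = d/R = 0.893408 rad.
Start latitude φ₁ = 1.009359 rad; initial bearing θ = 4.502949 rad.
sin φ₂ = sin φ₁ cos δ + cos φ₁ sin δ cos θ = (0.846491)(0.626760) + (0.532404)(0.779212)(-0.207912) = 0.444294
φ₂ = asin(0.444294) = 0.460386 rad = 26.378°.
For the longitude increment, Δλ = atan2( sin θ sin δ cos φ₁, cos δ − sin φ₁ sin φ₂ ) = atan2(-0.405790, 0.250670) = -58.295°.
λ₂ = λ₁ + Δλ = -169.434°.
The forward bearing on arrival equals the back-azimuth from the destination plus 180°.
Back-azimuth from P₂ (26.38°, -169.43°) to P₁ (57.83°, -111.14°), with Δλ' = λ₁ − λ₂ = 58.29°: atan2( sin Δλ' cos φ₁ , cos φ₂ sin φ₁ − sin φ₂ cos φ₁ cos Δλ' ) = 35.54°.
Final bearing = (35.54° + 180°) mod 360° = 215.54°.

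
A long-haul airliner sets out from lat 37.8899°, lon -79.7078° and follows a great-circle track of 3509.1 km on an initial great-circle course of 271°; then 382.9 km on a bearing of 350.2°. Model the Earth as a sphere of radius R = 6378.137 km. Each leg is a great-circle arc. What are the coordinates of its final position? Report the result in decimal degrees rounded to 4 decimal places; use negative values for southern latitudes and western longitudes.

latitude 35.4415°, longitude -118.5080°

Apply the spherical direct solution leg by leg, carrying full precision between legs.
Leg 1: from (37.8899°, -79.7078°), δ = 3509.1/6378.137 = 0.550176 rad, θ = 271° → φ = 32.0541°, λ = -117.7898°.
Leg 2: from (32.0541°, -117.7898°), δ = 382.9/6378.137 = 0.060033 rad, θ = 350.2° → φ = 35.4415°, λ = -118.5080°.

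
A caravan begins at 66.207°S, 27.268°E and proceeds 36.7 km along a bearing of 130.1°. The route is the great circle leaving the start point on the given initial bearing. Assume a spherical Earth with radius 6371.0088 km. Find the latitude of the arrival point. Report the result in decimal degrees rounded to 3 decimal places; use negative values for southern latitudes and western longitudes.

The arc subtends δ = 36.7/6371.0088 = 0.005760 rad at the centre.
With φ₁ = -66.207° = -1.155530 rad and θ = 130.1° = 2.270673 rad:
Destination latitude: φ₂ = arcsin( sin φ₁ cos δ + cos φ₁ sin δ cos θ ) = arcsin(-0.916491) = -66.418°.
Then Δλ = atan2(0.001778, 0.161386) = 0.011014 rad, from sin θ sin δ cos φ₁ over cos δ − sin φ₁ sin φ₂.
λ₂ = λ₁ + Δλ = 27.899°.

latitude -66.418°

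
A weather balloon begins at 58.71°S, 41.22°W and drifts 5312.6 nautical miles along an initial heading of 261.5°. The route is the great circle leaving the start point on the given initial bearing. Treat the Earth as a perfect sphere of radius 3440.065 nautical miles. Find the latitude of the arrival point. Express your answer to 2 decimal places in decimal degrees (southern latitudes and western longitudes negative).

latitude -5.70°

δ = 5312.6/3440.065 = 1.544331 rad (88.4837°).
Converting: φ₁ = -1.024683 rad, θ = 4.564036 rad.
sin φ₂ = sin φ₁ cos δ + cos φ₁ sin δ cos θ = (-0.854549)(0.026462) + (0.519370)(0.999650)(-0.147809) = -0.099354
φ₂ = asin(-0.099354) = -0.099518 rad = -5.70°.
Δλ = atan2( sin θ sin δ cos φ₁ , cos δ − sin φ₁ sin φ₂ ) = atan2(-0.513485, -0.058441) = -1.684121 rad = -96.49°.
λ₂ = λ₁ + Δλ = -137.71°.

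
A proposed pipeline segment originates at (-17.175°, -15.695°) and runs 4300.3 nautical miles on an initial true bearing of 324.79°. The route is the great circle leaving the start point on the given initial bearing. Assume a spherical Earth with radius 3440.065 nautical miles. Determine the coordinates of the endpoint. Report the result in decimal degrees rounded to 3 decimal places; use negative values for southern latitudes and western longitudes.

latitude 40.369°, longitude -61.599°

Central angle δ = d/R = 1.250064 rad.
With φ₁ = -17.175° = -0.299760 rad and θ = 324.79° = 5.668655 rad:
Applying the spherical law of cosines for sides, sin φ₂ = sin φ₁ cos δ + cos φ₁ sin δ cos θ = 0.647708, so φ₂ = 40.369°.
Δλ = atan2( sin θ sin δ cos φ₁ , cos δ − sin φ₁ sin φ₂ ) = atan2(-0.522772, 0.506525) = -0.801182 rad = -45.904°.
λ₂ = λ₁ + Δλ = -61.599°.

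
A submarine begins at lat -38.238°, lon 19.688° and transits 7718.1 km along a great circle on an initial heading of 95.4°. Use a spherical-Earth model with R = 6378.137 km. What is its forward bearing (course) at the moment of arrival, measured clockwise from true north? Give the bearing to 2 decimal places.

δ = 7718.1/6378.137 = 1.210087 rad (69.3329°).
Converting: φ₁ = -0.667379 rad, θ = 1.665044 rad.
Destination latitude: φ₂ = arcsin( sin φ₁ cos δ + cos φ₁ sin δ cos θ ) = arcsin(-0.287604) = -16.715°.
Then Δλ = atan2(0.731639, 0.174931) = 1.336107 rad, from sin θ sin δ cos φ₁ over cos δ − sin φ₁ sin φ₂.
Hence λ₂ = 19.688° + 76.553° = 96.241°.
The forward bearing on arrival equals the back-azimuth from the destination plus 180°.
Back-azimuth from P₂ (-16.71°, 96.24°) to P₁ (-38.24°, 19.69°), with Δλ' = λ₁ − λ₂ = -76.55°: atan2( sin Δλ' cos φ₁ , cos φ₂ sin φ₁ − sin φ₂ cos φ₁ cos Δλ' ) = 234.73°.
Final bearing = (234.73° + 180°) mod 360° = 54.73°.

final bearing 54.73°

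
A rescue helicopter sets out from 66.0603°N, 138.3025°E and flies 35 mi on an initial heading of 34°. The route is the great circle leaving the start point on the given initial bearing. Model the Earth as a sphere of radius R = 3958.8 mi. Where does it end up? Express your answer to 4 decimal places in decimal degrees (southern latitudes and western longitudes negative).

δ = 35/3958.8 = 0.008841 rad (0.5066°).
Converting: φ₁ = 1.152970 rad, θ = 0.593412 rad.
Applying the spherical law of cosines for sides, sin φ₂ = sin φ₁ cos δ + cos φ₁ sin δ cos θ = 0.916911, so φ₂ = 66.4786°.
For the longitude increment, Δλ = atan2( sin θ sin δ cos φ₁, cos δ − sin φ₁ sin φ₂ ) = atan2(0.002006, 0.161929) = 0.7098°.
λ₂ = λ₁ + Δλ = 139.0123°.

latitude 66.4786°, longitude 139.0123°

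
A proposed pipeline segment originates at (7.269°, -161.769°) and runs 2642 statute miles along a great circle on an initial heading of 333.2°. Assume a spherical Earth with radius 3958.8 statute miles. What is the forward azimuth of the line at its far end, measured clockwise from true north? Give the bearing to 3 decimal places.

final bearing 324.068°

Central angle δ = d/R = 0.667374 rad.
Start latitude φ₁ = 0.126868 rad; initial bearing θ = 5.815437 rad.
Destination latitude: φ₂ = arcsin( sin φ₁ cos δ + cos φ₁ sin δ cos θ ) = arcsin(0.647385) = 40.345°.
Then Δλ = atan2(-0.276817, 0.703537) = -0.374859 rad, from sin θ sin δ cos φ₁ over cos δ − sin φ₁ sin φ₂.
λ₂ = -161.769° + -21.478° = -183.247°, normalized to (−180°, 180°] → 176.753°.
The forward bearing on arrival equals the back-azimuth from the destination plus 180°.
Back-azimuth from P₂ (40.345°, 176.753°) to P₁ (7.269°, -161.769°), with Δλ' = λ₁ − λ₂ = -338.522°: atan2( sin Δλ' cos φ₁ , cos φ₂ sin φ₁ − sin φ₂ cos φ₁ cos Δλ' ) = 144.068°.
Final bearing = (144.068° + 180°) mod 360° = 324.068°.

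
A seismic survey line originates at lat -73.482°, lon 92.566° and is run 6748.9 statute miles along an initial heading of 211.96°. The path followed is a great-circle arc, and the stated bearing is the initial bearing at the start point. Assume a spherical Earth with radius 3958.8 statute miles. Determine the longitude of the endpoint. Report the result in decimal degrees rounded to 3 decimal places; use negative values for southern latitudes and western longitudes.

longitude -55.574°

δ = 6748.9/3958.8 = 1.704784 rad (97.6769°).
With φ₁ = -73.482° = -1.282503 rad and θ = 211.96° = 3.699400 rad:
sin φ₂ = sin φ₁ cos δ + cos φ₁ sin δ cos θ = (-0.958730)(-0.133587) + (0.284317)(0.991037)(-0.848418) = -0.110983
φ₂ = asin(-0.110983) = -0.111212 rad = -6.372°.
Then Δλ = atan2(-0.149148, -0.239990) = -2.585533 rad, from sin θ sin δ cos φ₁ over cos δ − sin φ₁ sin φ₂.
Hence λ₂ = 92.566° + -148.140° = -55.574°.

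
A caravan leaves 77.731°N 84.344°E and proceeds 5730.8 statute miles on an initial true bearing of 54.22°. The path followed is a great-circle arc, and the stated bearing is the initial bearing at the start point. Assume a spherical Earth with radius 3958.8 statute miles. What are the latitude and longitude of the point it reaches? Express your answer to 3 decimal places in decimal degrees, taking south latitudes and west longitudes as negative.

Angular distance δ = d/R = 5730.8 / 3958.8 = 1.447610 rad.
Converting: φ₁ = 1.356662 rad, θ = 0.946318 rad.
Applying the spherical law of cosines for sides, sin φ₂ = sin φ₁ cos δ + cos φ₁ sin δ cos θ = 0.243371, so φ₂ = 14.086°.
For the longitude increment, Δλ = atan2( sin θ sin δ cos φ₁, cos δ − sin φ₁ sin φ₂ ) = atan2(0.171089, -0.114938) = 123.893°.
λ₂ = 84.344° + 123.893° = 208.237°, normalized to (−180°, 180°] → -151.763°.

latitude 14.086°, longitude -151.763°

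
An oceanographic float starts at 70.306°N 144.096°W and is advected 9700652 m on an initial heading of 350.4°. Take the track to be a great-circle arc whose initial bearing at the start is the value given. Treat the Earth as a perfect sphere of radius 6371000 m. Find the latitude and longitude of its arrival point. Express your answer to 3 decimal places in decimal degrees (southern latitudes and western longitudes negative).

δ = 9700652/6371000 = 1.522626 rad (87.2401°).
With φ₁ = 70.306° = 1.227071 rad and θ = 350.4° = 6.115634 rad:
sin φ₂ = sin φ₁ cos δ + cos φ₁ sin δ cos θ = (0.941506)(0.048151) + (0.336997)(0.998840)(0.985996) = 0.377227
φ₂ = asin(0.377227) = 0.386800 rad = 22.162°.
Δλ = atan2( sin θ sin δ cos φ₁ , cos δ − sin φ₁ sin φ₂ ) = atan2(-0.056135, -0.307010) = -2.960745 rad = -169.638°.
λ₂ = -144.096° + -169.638° = -313.734°, normalized to (−180°, 180°] → 46.266°.

latitude 22.162°, longitude 46.266°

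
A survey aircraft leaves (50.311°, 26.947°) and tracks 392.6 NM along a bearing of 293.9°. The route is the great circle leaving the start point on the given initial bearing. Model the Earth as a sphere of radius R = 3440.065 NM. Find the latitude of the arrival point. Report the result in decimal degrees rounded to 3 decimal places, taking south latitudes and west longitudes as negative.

The arc subtends δ = 392.6/3440.065 = 0.114126 rad at the centre.
Start latitude φ₁ = 0.878093 rad; initial bearing θ = 5.129523 rad.
Destination latitude: φ₂ = arcsin( sin φ₁ cos δ + cos φ₁ sin δ cos θ ) = arcsin(0.793980) = 52.559°.
For the longitude increment, Δλ = atan2( sin θ sin δ cos φ₁, cos δ − sin φ₁ sin φ₂ ) = atan2(-0.066489, 0.382509) = -9.861°.
Hence λ₂ = 26.947° + -9.861° = 17.086°.

latitude 52.559°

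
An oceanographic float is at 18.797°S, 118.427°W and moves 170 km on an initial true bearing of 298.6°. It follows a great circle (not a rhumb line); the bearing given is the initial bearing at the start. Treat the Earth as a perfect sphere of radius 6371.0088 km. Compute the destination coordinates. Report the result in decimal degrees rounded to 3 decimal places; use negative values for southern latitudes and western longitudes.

The arc subtends δ = 170/6371.0088 = 0.026683 rad at the centre.
With φ₁ = -18.797° = -0.328070 rad and θ = 298.6° = 5.211553 rad:
Applying the spherical law of cosines for sides, sin φ₂ = sin φ₁ cos δ + cos φ₁ sin δ cos θ = -0.310011, so φ₂ = -18.060°.
Then Δλ = atan2(-0.022175, 0.899753) = -0.024641 rad, from sin θ sin δ cos φ₁ over cos δ − sin φ₁ sin φ₂.
λ₂ = λ₁ + Δλ = -119.839°.

latitude -18.060°, longitude -119.839°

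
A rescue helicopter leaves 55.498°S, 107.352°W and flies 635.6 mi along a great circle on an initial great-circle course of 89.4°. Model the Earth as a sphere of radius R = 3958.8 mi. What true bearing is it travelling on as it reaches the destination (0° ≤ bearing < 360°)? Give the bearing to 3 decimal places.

final bearing 76.345°

Central angle δ = d/R = 0.160554 rad.
With φ₁ = -55.498° = -0.968623 rad and θ = 89.4° = 1.560324 rad:
Applying the spherical law of cosines for sides, sin φ₂ = sin φ₁ cos δ + cos φ₁ sin δ cos θ = -0.812559, so φ₂ = -54.347°.
For the longitude increment, Δλ = atan2( sin θ sin δ cos φ₁, cos δ − sin φ₁ sin φ₂ ) = atan2(0.090548, 0.317504) = 15.917°.
λ₂ = λ₁ + Δλ = -91.435°.
The forward bearing on arrival equals the back-azimuth from the destination plus 180°.
Back-azimuth from P₂ (-54.347°, -91.435°) to P₁ (-55.498°, -107.352°), with Δλ' = λ₁ − λ₂ = -15.917°: atan2( sin Δλ' cos φ₁ , cos φ₂ sin φ₁ − sin φ₂ cos φ₁ cos Δλ' ) = 256.345°.
Final bearing = (256.345° + 180°) mod 360° = 76.345°.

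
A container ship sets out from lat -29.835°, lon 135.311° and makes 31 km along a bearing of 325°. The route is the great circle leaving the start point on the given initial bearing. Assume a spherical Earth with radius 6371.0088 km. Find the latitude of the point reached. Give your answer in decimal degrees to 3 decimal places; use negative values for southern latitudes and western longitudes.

latitude -29.607°

The arc subtends δ = 31/6371.0088 = 0.004866 rad at the centre.
Converting: φ₁ = -0.520719 rad, θ = 5.672320 rad.
Applying the spherical law of cosines for sides, sin φ₂ = sin φ₁ cos δ + cos φ₁ sin δ cos θ = -0.494041, so φ₂ = -29.607°.
For the longitude increment, Δλ = atan2( sin θ sin δ cos φ₁, cos δ − sin φ₁ sin φ₂ ) = atan2(-0.002421, 0.754201) = -0.184°.
Hence λ₂ = 135.311° + -0.184° = 135.127°.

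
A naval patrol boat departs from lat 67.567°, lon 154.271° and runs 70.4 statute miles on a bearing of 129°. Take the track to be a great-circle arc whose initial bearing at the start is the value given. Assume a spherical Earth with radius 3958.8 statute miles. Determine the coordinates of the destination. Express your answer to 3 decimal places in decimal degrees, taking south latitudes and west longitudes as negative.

δ = 70.4/3958.8 = 0.017783 rad (1.0189°).
Start latitude φ₁ = 1.179267 rad; initial bearing θ = 2.251475 rad.
Applying the spherical law of cosines for sides, sin φ₂ = sin φ₁ cos δ + cos φ₁ sin δ cos θ = 0.919910, so φ₂ = 66.913°.
Δλ = atan2( sin θ sin δ cos φ₁ , cos δ − sin φ₁ sin φ₂ ) = atan2(0.005274, 0.149545) = 0.035249 rad = 2.020°.
λ₂ = λ₁ + Δλ = 156.291°.

latitude 66.913°, longitude 156.291°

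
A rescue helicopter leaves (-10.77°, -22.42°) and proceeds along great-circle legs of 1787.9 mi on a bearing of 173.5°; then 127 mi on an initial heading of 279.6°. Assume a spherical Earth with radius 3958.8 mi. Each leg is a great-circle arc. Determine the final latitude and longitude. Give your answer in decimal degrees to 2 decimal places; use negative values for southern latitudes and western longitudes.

Apply the spherical direct solution leg by leg, carrying full precision between legs.
Leg 1: from (-10.77°, -22.42°), δ = 1787.9/3958.8 = 0.451627 rad, θ = 173.5° → φ = -36.45°, λ = -18.90°.
Leg 2: from (-36.45°, -18.90°), δ = 127/3958.8 = 0.032080 rad, θ = 279.6° → φ = -36.12°, λ = -21.14°.

latitude -36.12°, longitude -21.14°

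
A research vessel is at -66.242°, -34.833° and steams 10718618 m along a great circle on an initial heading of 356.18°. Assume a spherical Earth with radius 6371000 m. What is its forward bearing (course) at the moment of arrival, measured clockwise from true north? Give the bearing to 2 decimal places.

δ = 10718618/6371000 = 1.682407 rad (96.3948°).
With φ₁ = -66.242° = -1.156141 rad and θ = 356.18° = 6.216514 rad:
Destination latitude: φ₂ = arcsin( sin φ₁ cos δ + cos φ₁ sin δ cos θ ) = arcsin(0.501419) = 30.094°.
For the longitude increment, Δλ = atan2( sin θ sin δ cos φ₁, cos δ − sin φ₁ sin φ₂ ) = atan2(-0.026673, 0.347547) = -4.389°.
λ₂ = -34.833° + -4.389° = -39.222°.
The forward bearing on arrival equals the back-azimuth from the destination plus 180°.
Back-azimuth from P₂ (30.09°, -39.22°) to P₁ (-66.24°, -34.83°), with Δλ' = λ₁ − λ₂ = 4.39°: atan2( sin Δλ' cos φ₁ , cos φ₂ sin φ₁ − sin φ₂ cos φ₁ cos Δλ' ) = 178.22°.
Final bearing = (178.22° + 180°) mod 360° = 358.22°.

final bearing 358.22°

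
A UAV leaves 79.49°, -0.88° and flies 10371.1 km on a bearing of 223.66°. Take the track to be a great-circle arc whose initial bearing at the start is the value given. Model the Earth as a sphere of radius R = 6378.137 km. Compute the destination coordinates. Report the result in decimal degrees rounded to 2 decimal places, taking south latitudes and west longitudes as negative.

latitude -10.72°, longitude -45.43°

δ = 10371.1/6378.137 = 1.626039 rad (93.1652°).
Start latitude φ₁ = 1.387362 rad; initial bearing θ = 3.903603 rad.
Applying the spherical law of cosines for sides, sin φ₂ = sin φ₁ cos δ + cos φ₁ sin δ cos θ = -0.186049, so φ₂ = -10.72°.
Then Δλ = atan2(-0.125738, 0.127713) = -0.777603 rad, from sin θ sin δ cos φ₁ over cos δ − sin φ₁ sin φ₂.
Hence λ₂ = -0.88° + -44.55° = -45.43°.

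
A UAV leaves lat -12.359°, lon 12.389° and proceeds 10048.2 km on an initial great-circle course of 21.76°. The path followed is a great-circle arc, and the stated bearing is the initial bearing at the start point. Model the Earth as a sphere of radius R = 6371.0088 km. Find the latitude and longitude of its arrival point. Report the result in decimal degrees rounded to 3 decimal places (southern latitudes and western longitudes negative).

δ = 10048.2/6371.0088 = 1.577176 rad (90.3655°).
Start latitude φ₁ = -0.215705 rad; initial bearing θ = 0.379784 rad.
sin φ₂ = sin φ₁ cos δ + cos φ₁ sin δ cos θ = (-0.214036)(-0.006379) + (0.976826)(0.999980)(0.928745) = 0.908569
φ₂ = asin(0.908569) = 1.139845 rad = 65.308°.
For the longitude increment, Δλ = atan2( sin θ sin δ cos φ₁, cos δ − sin φ₁ sin φ₂ ) = atan2(0.362121, 0.188087) = 62.552°.
λ₂ = 12.389° + 62.552° = 74.941°.

latitude 65.308°, longitude 74.941°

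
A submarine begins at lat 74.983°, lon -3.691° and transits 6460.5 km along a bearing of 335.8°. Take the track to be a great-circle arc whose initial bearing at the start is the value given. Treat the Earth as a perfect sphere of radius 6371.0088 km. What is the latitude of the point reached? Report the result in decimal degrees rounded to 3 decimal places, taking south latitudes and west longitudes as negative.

Central angle δ = d/R = 1.014047 rad.
Converting: φ₁ = 1.308700 rad, θ = 5.860816 rad.
Applying the spherical law of cosines for sides, sin φ₂ = sin φ₁ cos δ + cos φ₁ sin δ cos θ = 0.711027, so φ₂ = 45.319°.
Δλ = atan2( sin θ sin δ cos φ₁ , cos δ − sin φ₁ sin φ₂ ) = atan2(-0.090173, -0.158315) = -2.623842 rad = -150.335°.
λ₂ = λ₁ + Δλ = -154.026°.

latitude 45.319°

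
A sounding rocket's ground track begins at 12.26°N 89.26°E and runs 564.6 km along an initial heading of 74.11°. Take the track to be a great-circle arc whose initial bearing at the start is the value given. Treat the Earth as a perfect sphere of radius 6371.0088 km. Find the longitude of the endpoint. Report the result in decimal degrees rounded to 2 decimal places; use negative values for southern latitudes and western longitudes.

longitude 94.28°

The arc subtends δ = 564.6/6371.0088 = 0.088620 rad at the centre.
Start latitude φ₁ = 0.213977 rad; initial bearing θ = 1.293464 rad.
Destination latitude: φ₂ = arcsin( sin φ₁ cos δ + cos φ₁ sin δ cos θ ) = arcsin(0.235194) = 13.60°.
Δλ = atan2( sin θ sin δ cos φ₁ , cos δ − sin φ₁ sin φ₂ ) = atan2(0.083181, 0.946133) = 0.087691 rad = 5.02°.
Hence λ₂ = 89.26° + 5.02° = 94.28°.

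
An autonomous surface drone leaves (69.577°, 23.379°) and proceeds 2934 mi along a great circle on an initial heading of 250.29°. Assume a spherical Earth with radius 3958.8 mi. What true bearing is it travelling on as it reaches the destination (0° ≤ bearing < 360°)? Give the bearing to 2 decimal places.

The arc subtends δ = 2934/3958.8 = 0.741134 rad at the centre.
Converting: φ₁ = 1.214348 rad, θ = 4.368385 rad.
sin φ₂ = sin φ₁ cos δ + cos φ₁ sin δ cos θ = (0.937142)(0.737704) + (0.348948)(0.675125)(-0.337260) = 0.611880
φ₂ = asin(0.611880) = 0.658436 rad = 37.726°.
Δλ = atan2( sin θ sin δ cos φ₁ , cos δ − sin φ₁ sin φ₂ ) = atan2(-0.221781, 0.164285) = -0.933240 rad = -53.471°.
λ₂ = 23.379° + -53.471° = -30.092°.
The forward bearing on arrival equals the back-azimuth from the destination plus 180°.
Back-azimuth from P₂ (37.73°, -30.09°) to P₁ (69.58°, 23.38°), with Δλ' = λ₁ − λ₂ = 53.47°: atan2( sin Δλ' cos φ₁ , cos φ₂ sin φ₁ − sin φ₂ cos φ₁ cos Δλ' ) = 24.54°.
Final bearing = (24.54° + 180°) mod 360° = 204.54°.

final bearing 204.54°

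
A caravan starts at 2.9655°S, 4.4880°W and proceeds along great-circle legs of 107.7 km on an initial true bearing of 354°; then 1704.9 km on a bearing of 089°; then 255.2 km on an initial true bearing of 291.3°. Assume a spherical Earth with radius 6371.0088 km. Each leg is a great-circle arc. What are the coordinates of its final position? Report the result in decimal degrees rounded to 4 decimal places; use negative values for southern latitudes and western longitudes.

Apply the spherical direct solution leg by leg, carrying full precision between legs.
Leg 1: from (-2.9655°, -4.4880°), δ = 107.7/6371.0088 = 0.016905 rad, θ = 354° → φ = -2.0022°, λ = -4.5893°.
Leg 2: from (-2.0022°, -4.5893°), δ = 1704.9/6371.0088 = 0.267603 rad, θ = 89° → φ = -1.6666°, λ = 10.7475°.
Leg 3: from (-1.6666°, 10.7475°), δ = 255.2/6371.0088 = 0.040056 rad, θ = 291.3° → φ = -0.8319°, λ = 8.6090°.

latitude -0.8319°, longitude 8.6090°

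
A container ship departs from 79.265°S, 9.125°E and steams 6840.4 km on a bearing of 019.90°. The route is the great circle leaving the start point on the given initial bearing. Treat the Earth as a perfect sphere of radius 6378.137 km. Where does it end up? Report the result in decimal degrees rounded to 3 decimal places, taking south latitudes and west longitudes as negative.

Central angle δ = d/R = 1.072476 rad.
With φ₁ = -79.265° = -1.383435 rad and θ = 19.9° = 0.347321 rad:
Destination latitude: φ₂ = arcsin( sin φ₁ cos δ + cos φ₁ sin δ cos θ ) = arcsin(-0.315742) = -18.406°.
Then Δλ = atan2(0.055691, 0.167735) = 0.320566 rad, from sin θ sin δ cos φ₁ over cos δ − sin φ₁ sin φ₂.
λ₂ = λ₁ + Δλ = 27.492°.

latitude -18.406°, longitude 27.492°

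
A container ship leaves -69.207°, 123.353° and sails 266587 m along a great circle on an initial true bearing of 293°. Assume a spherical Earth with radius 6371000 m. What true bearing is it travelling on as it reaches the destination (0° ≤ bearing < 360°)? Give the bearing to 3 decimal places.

Angular distance δ = d/R = 266587 / 6371000 = 0.041844 rad.
Start latitude φ₁ = -1.207890 rad; initial bearing θ = 5.113815 rad.
Destination latitude: φ₂ = arcsin( sin φ₁ cos δ + cos φ₁ sin δ cos θ ) = arcsin(-0.928248) = -68.163°.
Δλ = atan2( sin θ sin δ cos φ₁ , cos δ − sin φ₁ sin φ₂ ) = atan2(-0.013669, 0.131334) = -0.103708 rad = -5.942°.
λ₂ = 123.353° + -5.942° = 117.411°.
The forward bearing on arrival equals the back-azimuth from the destination plus 180°.
Back-azimuth from P₂ (-68.163°, 117.411°) to P₁ (-69.207°, 123.353°), with Δλ' = λ₁ − λ₂ = 5.942°: atan2( sin Δλ' cos φ₁ , cos φ₂ sin φ₁ − sin φ₂ cos φ₁ cos Δλ' ) = 118.536°.
Final bearing = (118.536° + 180°) mod 360° = 298.536°.

final bearing 298.536°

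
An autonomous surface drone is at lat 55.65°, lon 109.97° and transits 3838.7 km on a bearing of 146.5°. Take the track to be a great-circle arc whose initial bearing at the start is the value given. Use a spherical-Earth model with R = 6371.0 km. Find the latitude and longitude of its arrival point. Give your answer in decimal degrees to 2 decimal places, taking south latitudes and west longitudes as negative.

Angular distance δ = d/R = 3838.7 / 6371 = 0.602527 rad.
With φ₁ = 55.65° = 0.971276 rad and θ = 146.5° = 2.556907 rad:
Applying the spherical law of cosines for sides, sin φ₂ = sin φ₁ cos δ + cos φ₁ sin δ cos θ = 0.413567, so φ₂ = 24.43°.
Δλ = atan2( sin θ sin δ cos φ₁ , cos δ − sin φ₁ sin φ₂ ) = atan2(0.176495, 0.482462) = 0.350699 rad = 20.09°.
λ₂ = λ₁ + Δλ = 130.06°.

latitude 24.43°, longitude 130.06°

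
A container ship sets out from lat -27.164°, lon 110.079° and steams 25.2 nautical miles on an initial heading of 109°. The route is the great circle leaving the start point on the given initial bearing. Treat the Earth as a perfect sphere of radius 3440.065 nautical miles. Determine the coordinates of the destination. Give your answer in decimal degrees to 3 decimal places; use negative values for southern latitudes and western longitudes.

δ = 25.2/3440.065 = 0.007325 rad (0.4197°).
Start latitude φ₁ = -0.474101 rad; initial bearing θ = 1.902409 rad.
sin φ₂ = sin φ₁ cos δ + cos φ₁ sin δ cos θ = (-0.456539)(0.999973) + (0.889703)(0.007325)(-0.325568) = -0.458649
φ₂ = asin(-0.458649) = -0.476474 rad = -27.300°.
Then Δλ = atan2(0.006162, 0.790582) = 0.007795 rad, from sin θ sin δ cos φ₁ over cos δ − sin φ₁ sin φ₂.
Hence λ₂ = 110.079° + 0.447° = 110.526°.

latitude -27.300°, longitude 110.526°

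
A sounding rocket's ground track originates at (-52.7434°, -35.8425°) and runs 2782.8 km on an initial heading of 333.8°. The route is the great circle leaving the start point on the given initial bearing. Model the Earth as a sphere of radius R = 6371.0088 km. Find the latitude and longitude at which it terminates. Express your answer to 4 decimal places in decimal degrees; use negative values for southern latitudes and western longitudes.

δ = 2782.8/6371.0088 = 0.436791 rad (25.0263°).
Converting: φ₁ = -0.920546 rad, θ = 5.825909 rad.
Applying the spherical law of cosines for sides, sin φ₂ = sin φ₁ cos δ + cos φ₁ sin δ cos θ = -0.491418, so φ₂ = -29.4339°.
Then Δλ = atan2(-0.113069, 0.514978) = -0.216132 rad, from sin θ sin δ cos φ₁ over cos δ − sin φ₁ sin φ₂.
λ₂ = -35.8425° + -12.3834° = -48.2259°.

latitude -29.4339°, longitude -48.2259°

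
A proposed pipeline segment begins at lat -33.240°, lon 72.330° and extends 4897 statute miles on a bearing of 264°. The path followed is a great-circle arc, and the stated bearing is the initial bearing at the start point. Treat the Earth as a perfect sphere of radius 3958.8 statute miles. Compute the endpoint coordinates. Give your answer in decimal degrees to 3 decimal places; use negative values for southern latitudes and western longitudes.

latitude -15.200°, longitude -4.498°

Central angle δ = d/R = 1.236991 rad.
Converting: φ₁ = -0.580147 rad, θ = 4.607669 rad.
Destination latitude: φ₂ = arcsin( sin φ₁ cos δ + cos φ₁ sin δ cos θ ) = arcsin(-0.262195) = -15.200°.
For the longitude increment, Δλ = atan2( sin θ sin δ cos φ₁, cos δ − sin φ₁ sin φ₂ ) = atan2(-0.785887, 0.183919) = -76.828°.
Hence λ₂ = 72.330° + -76.828° = -4.498°.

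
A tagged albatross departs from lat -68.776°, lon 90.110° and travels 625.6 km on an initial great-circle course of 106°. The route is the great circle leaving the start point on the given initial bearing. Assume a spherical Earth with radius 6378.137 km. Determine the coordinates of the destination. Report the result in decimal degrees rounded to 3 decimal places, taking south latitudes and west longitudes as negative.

δ = 625.6/6378.137 = 0.098085 rad (5.6199°).
Start latitude φ₁ = -1.200368 rad; initial bearing θ = 1.850049 rad.
sin φ₂ = sin φ₁ cos δ + cos φ₁ sin δ cos θ = (-0.932172)(0.995194) + (0.362015)(0.097928)(-0.275637) = -0.937463
φ₂ = asin(-0.937463) = -1.215270 rad = -69.630°.
Then Δλ = atan2(0.034078, 0.121316) = 0.273846 rad, from sin θ sin δ cos φ₁ over cos δ − sin φ₁ sin φ₂.
λ₂ = λ₁ + Δλ = 105.800°.

latitude -69.630°, longitude 105.800°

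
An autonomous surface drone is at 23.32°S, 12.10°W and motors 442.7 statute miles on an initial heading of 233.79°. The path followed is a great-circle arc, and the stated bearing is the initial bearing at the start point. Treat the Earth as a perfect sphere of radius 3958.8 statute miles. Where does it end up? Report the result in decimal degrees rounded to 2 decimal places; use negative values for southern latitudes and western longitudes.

latitude -27.00°, longitude -17.90°

δ = 442.7/3958.8 = 0.111827 rad (6.4072°).
With φ₁ = -23.32° = -0.407011 rad and θ = 233.79° = 4.080405 rad:
sin φ₂ = sin φ₁ cos δ + cos φ₁ sin δ cos θ = (-0.395866)(0.993754) + (0.918308)(0.111594)(-0.590746) = -0.453932
φ₂ = asin(-0.453932) = -0.471173 rad = -27.00°.
For the longitude increment, Δλ = atan2( sin θ sin δ cos φ₁, cos δ − sin φ₁ sin φ₂ ) = atan2(-0.082685, 0.814058) = -5.80°.
λ₂ = λ₁ + Δλ = -17.90°.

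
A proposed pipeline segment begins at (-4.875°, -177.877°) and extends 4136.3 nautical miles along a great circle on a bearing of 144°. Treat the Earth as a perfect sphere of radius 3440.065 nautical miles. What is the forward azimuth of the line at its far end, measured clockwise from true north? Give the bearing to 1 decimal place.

final bearing 109.8°

Angular distance δ = d/R = 4136.3 / 3440.065 = 1.202390 rad.
Start latitude φ₁ = -0.085085 rad; initial bearing θ = 2.513274 rad.
sin φ₂ = sin φ₁ cos δ + cos φ₁ sin δ cos θ = (-0.084982)(0.360129) + (0.996382)(0.932902)(-0.809017) = -0.782608
φ₂ = asin(-0.782608) = -0.898845 rad = -51.500°.
Δλ = atan2( sin θ sin δ cos φ₁ , cos δ − sin φ₁ sin φ₂ ) = atan2(0.546363, 0.293621) = 1.077670 rad = 61.746°.
λ₂ = -177.877° + 61.746° = -116.131°.
The forward bearing on arrival equals the back-azimuth from the destination plus 180°.
Back-azimuth from P₂ (-51.5°, -116.1°) to P₁ (-4.9°, -177.9°), with Δλ' = λ₁ − λ₂ = -61.7°: atan2( sin Δλ' cos φ₁ , cos φ₂ sin φ₁ − sin φ₂ cos φ₁ cos Δλ' ) = 289.8°.
Final bearing = (289.8° + 180°) mod 360° = 109.8°.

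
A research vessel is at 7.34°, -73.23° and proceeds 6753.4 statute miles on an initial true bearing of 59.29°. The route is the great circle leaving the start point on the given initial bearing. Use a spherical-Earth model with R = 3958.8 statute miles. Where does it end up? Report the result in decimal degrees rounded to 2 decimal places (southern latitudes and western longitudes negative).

latitude 28.99°, longitude 29.87°

δ = 6753.4/3958.8 = 1.705921 rad (97.7421°).
With φ₁ = 7.34° = 0.128107 rad and θ = 59.29° = 1.034806 rad:
Destination latitude: φ₂ = arcsin( sin φ₁ cos δ + cos φ₁ sin δ cos θ ) = arcsin(0.484680) = 28.99°.
For the longitude increment, Δλ = atan2( sin θ sin δ cos φ₁, cos δ − sin φ₁ sin φ₂ ) = atan2(0.844945, -0.196635) = 103.10°.
λ₂ = λ₁ + Δλ = 29.87°.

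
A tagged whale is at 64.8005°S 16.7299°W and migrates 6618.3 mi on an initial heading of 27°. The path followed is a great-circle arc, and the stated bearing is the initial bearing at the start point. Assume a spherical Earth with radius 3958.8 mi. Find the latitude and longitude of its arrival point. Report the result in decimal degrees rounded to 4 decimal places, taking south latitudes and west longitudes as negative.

The arc subtends δ = 6618.3/3958.8 = 1.671794 rad at the centre.
Converting: φ₁ = -1.130982 rad, θ = 0.471239 rad.
sin φ₂ = sin φ₁ cos δ + cos φ₁ sin δ cos θ = (-0.904831)(-0.100827) + (0.425771)(0.994904)(0.891007) = 0.468663
φ₂ = asin(0.468663) = 0.487776 rad = 27.9475°.
Then Δλ = atan2(0.192311, 0.323234) = 0.536705 rad, from sin θ sin δ cos φ₁ over cos δ − sin φ₁ sin φ₂.
λ₂ = λ₁ + Δλ = 14.0210°.

latitude 27.9475°, longitude 14.0210°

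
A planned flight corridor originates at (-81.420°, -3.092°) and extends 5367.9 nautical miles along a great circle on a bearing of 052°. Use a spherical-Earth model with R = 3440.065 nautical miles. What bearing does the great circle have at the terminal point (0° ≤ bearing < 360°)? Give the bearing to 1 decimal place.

final bearing 6.8°

Central angle δ = d/R = 1.560407 rad.
Converting: φ₁ = -1.421047 rad, θ = 0.907571 rad.
sin φ₂ = sin φ₁ cos δ + cos φ₁ sin δ cos θ = (-0.988809)(0.010390) + (0.149190)(0.999946)(0.615661) = 0.081572
φ₂ = asin(0.081572) = 0.081663 rad = 4.679°.
For the longitude increment, Δλ = atan2( sin θ sin δ cos φ₁, cos δ − sin φ₁ sin φ₂ ) = atan2(0.117557, 0.091049) = 52.242°.
λ₂ = -3.092° + 52.242° = 49.150°.
The forward bearing on arrival equals the back-azimuth from the destination plus 180°.
Back-azimuth from P₂ (4.7°, 49.1°) to P₁ (-81.4°, -3.1°), with Δλ' = λ₁ − λ₂ = -52.2°: atan2( sin Δλ' cos φ₁ , cos φ₂ sin φ₁ − sin φ₂ cos φ₁ cos Δλ' ) = 186.8°.
Final bearing = (186.8° + 180°) mod 360° = 6.8°.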